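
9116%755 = 56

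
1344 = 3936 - 2592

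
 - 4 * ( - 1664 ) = 6656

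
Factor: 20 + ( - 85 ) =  - 5^1*13^1 = - 65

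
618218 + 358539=976757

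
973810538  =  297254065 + 676556473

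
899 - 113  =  786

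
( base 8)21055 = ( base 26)cod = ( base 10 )8749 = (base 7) 34336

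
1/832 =1/832 = 0.00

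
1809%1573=236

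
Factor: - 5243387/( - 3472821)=3^( - 3 )*11^( - 2 )*1063^( - 1)*5243387^1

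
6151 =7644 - 1493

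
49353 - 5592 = 43761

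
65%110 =65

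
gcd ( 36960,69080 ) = 440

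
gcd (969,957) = 3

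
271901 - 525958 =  - 254057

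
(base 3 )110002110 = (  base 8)21156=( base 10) 8814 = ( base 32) 8JE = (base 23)GF5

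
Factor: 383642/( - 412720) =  - 409/440 = - 2^( - 3 )*5^( - 1) *11^(-1 )*409^1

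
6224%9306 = 6224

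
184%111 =73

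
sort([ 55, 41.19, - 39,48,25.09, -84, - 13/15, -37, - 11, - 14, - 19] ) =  [ - 84, - 39, - 37, - 19, - 14, -11,-13/15, 25.09 , 41.19, 48,55]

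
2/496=1/248 = 0.00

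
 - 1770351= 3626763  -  5397114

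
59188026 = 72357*818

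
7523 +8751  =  16274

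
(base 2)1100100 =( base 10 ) 100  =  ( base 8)144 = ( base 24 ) 44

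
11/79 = 11/79 = 0.14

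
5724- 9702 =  - 3978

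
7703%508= 83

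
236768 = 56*4228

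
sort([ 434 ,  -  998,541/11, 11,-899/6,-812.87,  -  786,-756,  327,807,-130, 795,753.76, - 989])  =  [-998,-989,-812.87,-786, - 756,-899/6,-130,11, 541/11,327,434 , 753.76,795,807] 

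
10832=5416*2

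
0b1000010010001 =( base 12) 2555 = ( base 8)10221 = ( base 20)AC1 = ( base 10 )4241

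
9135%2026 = 1031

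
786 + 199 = 985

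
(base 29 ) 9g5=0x1f66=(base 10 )8038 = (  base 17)1ade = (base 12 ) 479a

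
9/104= 9/104 = 0.09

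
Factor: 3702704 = 2^4*231419^1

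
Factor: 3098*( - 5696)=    - 2^7*89^1 * 1549^1 =- 17646208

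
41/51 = 41/51 = 0.80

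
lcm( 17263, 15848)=966728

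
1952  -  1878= 74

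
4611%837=426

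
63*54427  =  3428901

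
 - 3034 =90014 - 93048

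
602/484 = 301/242 =1.24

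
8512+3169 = 11681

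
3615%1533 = 549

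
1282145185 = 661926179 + 620219006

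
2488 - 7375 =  - 4887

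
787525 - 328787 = 458738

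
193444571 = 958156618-764712047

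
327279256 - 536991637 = -209712381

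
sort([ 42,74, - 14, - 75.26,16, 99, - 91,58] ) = [ - 91, - 75.26, - 14,16,42,58, 74,99]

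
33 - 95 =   -  62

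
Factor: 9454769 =109^1 * 127^1*683^1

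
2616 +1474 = 4090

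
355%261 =94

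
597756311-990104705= - 392348394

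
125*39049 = 4881125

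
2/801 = 2/801 = 0.00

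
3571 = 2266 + 1305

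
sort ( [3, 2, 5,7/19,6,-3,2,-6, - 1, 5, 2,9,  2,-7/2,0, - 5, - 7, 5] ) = [ - 7 ,-6 ,- 5, - 7/2, - 3, - 1, 0,7/19,2,  2,2,2,  3,5, 5,5, 6, 9 ]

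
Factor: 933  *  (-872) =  - 2^3*3^1*109^1*311^1= -813576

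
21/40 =21/40 = 0.53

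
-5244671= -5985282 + 740611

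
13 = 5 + 8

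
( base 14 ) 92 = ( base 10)128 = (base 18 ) 72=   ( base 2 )10000000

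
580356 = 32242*18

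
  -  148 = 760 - 908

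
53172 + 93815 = 146987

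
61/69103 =61/69103 = 0.00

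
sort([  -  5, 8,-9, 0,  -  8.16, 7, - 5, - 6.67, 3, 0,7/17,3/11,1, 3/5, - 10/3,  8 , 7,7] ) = [ - 9,- 8.16, - 6.67, -5,-5, - 10/3,  0,0, 3/11, 7/17, 3/5, 1,3, 7, 7,7,8, 8]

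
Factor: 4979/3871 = 7^( - 2 )*13^1*79^( - 1)*383^1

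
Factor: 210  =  2^1*3^1 *5^1*7^1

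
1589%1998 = 1589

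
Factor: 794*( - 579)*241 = -110793966 = - 2^1*3^1*193^1*241^1*397^1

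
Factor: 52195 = 5^1*11^1*13^1*73^1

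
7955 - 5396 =2559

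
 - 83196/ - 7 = 83196/7 = 11885.14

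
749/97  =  749/97 = 7.72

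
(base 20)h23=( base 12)3B63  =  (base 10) 6843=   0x1ABB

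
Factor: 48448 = 2^6*757^1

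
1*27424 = 27424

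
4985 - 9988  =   - 5003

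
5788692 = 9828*589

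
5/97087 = 5/97087 =0.00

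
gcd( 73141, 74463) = 1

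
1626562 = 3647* 446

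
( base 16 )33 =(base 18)2F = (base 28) 1n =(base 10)51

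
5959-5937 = 22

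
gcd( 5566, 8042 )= 2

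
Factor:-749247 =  - 3^1*249749^1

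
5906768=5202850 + 703918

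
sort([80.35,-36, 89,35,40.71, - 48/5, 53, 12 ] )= [-36, - 48/5,12, 35,40.71 , 53, 80.35, 89] 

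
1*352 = 352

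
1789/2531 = 1789/2531 = 0.71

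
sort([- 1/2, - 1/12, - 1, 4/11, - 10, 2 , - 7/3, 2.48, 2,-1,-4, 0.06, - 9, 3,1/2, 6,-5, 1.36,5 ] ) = [ - 10, - 9 ,-5, - 4, - 7/3,- 1, - 1, - 1/2,  -  1/12,0.06, 4/11,1/2,  1.36,2, 2,2.48, 3, 5,6]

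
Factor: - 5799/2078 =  - 2^( - 1)*3^1*1039^ ( - 1)*1933^1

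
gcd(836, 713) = 1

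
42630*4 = 170520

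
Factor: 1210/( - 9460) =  - 11/86 = - 2^( - 1)*11^1 * 43^( - 1 )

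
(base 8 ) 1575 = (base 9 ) 1202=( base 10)893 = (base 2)1101111101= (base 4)31331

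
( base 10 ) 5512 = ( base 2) 1010110001000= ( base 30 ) 63m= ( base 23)a9f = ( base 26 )840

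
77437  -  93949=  - 16512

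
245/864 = 245/864 =0.28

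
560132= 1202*466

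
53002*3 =159006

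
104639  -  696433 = - 591794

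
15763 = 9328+6435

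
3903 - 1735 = 2168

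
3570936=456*7831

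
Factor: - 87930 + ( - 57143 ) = -145073 = - 239^1* 607^1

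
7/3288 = 7/3288 = 0.00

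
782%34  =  0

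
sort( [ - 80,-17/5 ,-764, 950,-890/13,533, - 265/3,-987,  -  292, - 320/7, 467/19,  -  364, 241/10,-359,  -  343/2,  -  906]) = [ - 987, - 906, -764,-364, - 359, - 292, - 343/2, - 265/3,  -  80, - 890/13, - 320/7, - 17/5,241/10,  467/19,533,950]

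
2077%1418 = 659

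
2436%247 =213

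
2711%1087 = 537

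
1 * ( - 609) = -609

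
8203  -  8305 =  - 102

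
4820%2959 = 1861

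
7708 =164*47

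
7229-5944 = 1285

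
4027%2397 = 1630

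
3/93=1/31=0.03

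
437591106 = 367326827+70264279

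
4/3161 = 4/3161 = 0.00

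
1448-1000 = 448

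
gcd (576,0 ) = 576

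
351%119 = 113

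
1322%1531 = 1322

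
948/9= 316/3 = 105.33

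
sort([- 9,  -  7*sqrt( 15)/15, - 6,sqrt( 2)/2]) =[ - 9, - 6,- 7* sqrt( 15)/15, sqrt( 2 )/2 ] 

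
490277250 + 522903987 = 1013181237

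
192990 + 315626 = 508616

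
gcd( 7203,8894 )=1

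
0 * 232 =0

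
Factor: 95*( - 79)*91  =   - 682955 = - 5^1*7^1*13^1*19^1*79^1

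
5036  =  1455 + 3581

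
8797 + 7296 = 16093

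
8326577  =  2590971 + 5735606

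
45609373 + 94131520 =139740893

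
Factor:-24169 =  - 24169^1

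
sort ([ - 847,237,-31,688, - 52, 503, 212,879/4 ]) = [ - 847,-52, - 31,  212, 879/4, 237,  503,688 ] 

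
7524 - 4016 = 3508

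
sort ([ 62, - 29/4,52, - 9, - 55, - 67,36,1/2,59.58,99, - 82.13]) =[ - 82.13, - 67,-55,- 9, - 29/4,1/2, 36, 52,59.58, 62, 99 ]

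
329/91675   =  329/91675 = 0.00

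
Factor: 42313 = 17^1*19^1*131^1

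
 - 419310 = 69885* ( - 6)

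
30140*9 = 271260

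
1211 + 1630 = 2841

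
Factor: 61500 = 2^2*3^1*5^3*41^1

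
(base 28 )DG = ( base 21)i2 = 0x17c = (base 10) 380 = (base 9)462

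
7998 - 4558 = 3440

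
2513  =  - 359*( - 7 ) 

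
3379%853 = 820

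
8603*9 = 77427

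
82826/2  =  41413=41413.00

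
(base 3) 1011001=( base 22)1G2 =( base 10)838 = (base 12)59a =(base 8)1506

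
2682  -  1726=956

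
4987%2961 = 2026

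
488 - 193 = 295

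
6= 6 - 0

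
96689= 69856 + 26833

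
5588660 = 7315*764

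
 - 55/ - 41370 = 11/8274 = 0.00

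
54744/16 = 3421+1/2 = 3421.50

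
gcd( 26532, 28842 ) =66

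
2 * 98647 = 197294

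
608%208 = 192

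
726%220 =66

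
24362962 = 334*72943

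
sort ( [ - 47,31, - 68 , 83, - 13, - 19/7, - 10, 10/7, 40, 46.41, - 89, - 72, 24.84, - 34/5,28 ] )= [ - 89,-72, - 68, - 47, - 13, - 10, - 34/5,-19/7, 10/7, 24.84,28  ,  31, 40, 46.41, 83] 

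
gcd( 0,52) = 52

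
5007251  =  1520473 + 3486778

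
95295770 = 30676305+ 64619465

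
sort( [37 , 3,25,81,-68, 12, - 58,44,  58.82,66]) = [-68, - 58, 3,12,25,37, 44,58.82, 66, 81]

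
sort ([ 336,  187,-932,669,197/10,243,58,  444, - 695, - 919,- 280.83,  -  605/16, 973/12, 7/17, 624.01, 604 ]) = [ - 932, - 919, - 695,-280.83, - 605/16,7/17,197/10,58,973/12,187 , 243, 336, 444,604, 624.01,669 ]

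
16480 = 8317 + 8163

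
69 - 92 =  - 23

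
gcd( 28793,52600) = 1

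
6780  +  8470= 15250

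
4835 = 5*967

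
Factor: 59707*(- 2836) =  - 2^2 * 709^1 * 59707^1 = - 169329052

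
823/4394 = 823/4394 = 0.19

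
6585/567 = 2195/189 = 11.61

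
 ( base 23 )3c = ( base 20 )41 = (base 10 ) 81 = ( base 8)121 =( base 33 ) 2f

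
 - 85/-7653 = 85/7653 = 0.01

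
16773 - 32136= - 15363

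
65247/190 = 343 + 77/190 = 343.41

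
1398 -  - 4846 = 6244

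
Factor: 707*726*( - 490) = -2^2*3^1 *5^1*7^3*11^2*101^1 = - 251508180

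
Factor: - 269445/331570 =-2^ ( - 1)* 3^1*11^1*23^1*467^( - 1)  =  - 759/934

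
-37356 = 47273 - 84629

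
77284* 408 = 31531872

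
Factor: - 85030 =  - 2^1*5^1*11^1*773^1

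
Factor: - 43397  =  -43397^1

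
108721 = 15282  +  93439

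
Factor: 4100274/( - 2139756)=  - 683379/356626 = -  2^( - 1 )*3^2*17^( - 2 )*617^( - 1 )*75931^1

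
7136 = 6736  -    -  400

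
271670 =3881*70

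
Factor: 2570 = 2^1*5^1 * 257^1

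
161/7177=161/7177 = 0.02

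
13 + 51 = 64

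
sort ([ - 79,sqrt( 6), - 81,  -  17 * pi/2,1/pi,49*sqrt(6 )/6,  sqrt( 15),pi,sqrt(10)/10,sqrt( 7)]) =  [  -  81,  -  79,-17* pi/2,sqrt ( 10 )/10,1/pi, sqrt(6 ), sqrt(7), pi,sqrt( 15), 49*sqrt( 6)/6 ]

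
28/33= 28/33 = 0.85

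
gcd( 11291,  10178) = 7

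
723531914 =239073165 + 484458749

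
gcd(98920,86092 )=4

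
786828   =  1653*476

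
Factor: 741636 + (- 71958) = 2^1 * 3^1 * 239^1*467^1 = 669678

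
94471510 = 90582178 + 3889332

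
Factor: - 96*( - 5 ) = 480=2^5*3^1*5^1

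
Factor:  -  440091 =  -3^2 * 107^1*457^1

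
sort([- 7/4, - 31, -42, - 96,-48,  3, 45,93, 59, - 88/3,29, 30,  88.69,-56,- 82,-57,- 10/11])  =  [ - 96 , - 82,-57, - 56, - 48, - 42,-31, - 88/3,-7/4, - 10/11, 3,29,  30,45,59, 88.69, 93]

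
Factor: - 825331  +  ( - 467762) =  - 3^2*143677^1 = - 1293093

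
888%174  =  18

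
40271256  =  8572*4698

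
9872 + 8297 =18169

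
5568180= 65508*85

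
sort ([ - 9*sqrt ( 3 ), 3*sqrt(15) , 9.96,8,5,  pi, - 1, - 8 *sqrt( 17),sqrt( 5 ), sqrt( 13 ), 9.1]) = [ - 8*sqrt( 17 ), - 9*sqrt ( 3), - 1 , sqrt( 5), pi, sqrt(13),  5,  8,9.1, 9.96 , 3 * sqrt ( 15)]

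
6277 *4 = 25108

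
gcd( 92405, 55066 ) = 1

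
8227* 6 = 49362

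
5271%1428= 987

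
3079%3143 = 3079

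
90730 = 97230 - 6500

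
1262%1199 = 63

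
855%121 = 8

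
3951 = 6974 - 3023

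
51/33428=51/33428  =  0.00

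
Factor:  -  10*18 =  - 180 = -2^2*3^2*5^1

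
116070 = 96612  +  19458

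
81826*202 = 16528852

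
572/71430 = 286/35715 = 0.01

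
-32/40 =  - 1 + 1/5 = - 0.80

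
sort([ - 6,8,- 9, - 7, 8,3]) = [  -  9,- 7, - 6,  3,8,8]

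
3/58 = 3/58 = 0.05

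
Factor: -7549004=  - 2^2*19^1*71^1*1399^1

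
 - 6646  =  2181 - 8827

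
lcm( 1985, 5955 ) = 5955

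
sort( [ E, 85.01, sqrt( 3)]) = [ sqrt(3 ), E,85.01]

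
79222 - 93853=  - 14631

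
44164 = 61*724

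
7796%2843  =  2110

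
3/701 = 3/701 = 0.00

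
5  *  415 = 2075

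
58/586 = 29/293  =  0.10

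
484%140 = 64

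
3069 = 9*341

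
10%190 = 10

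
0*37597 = 0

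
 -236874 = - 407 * 582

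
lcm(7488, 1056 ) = 82368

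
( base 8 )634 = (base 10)412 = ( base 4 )12130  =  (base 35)br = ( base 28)EK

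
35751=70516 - 34765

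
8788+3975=12763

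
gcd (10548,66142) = 2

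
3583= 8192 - 4609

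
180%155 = 25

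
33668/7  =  33668/7 = 4809.71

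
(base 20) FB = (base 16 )137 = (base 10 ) 311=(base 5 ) 2221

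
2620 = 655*4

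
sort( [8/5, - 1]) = [ - 1, 8/5]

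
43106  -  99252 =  - 56146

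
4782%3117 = 1665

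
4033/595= 4033/595 = 6.78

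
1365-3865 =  - 2500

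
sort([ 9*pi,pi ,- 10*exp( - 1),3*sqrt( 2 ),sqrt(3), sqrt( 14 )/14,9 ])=[ - 10*exp( - 1), sqrt( 14)/14,  sqrt (3 ), pi,  3*sqrt( 2 ), 9,9*pi ]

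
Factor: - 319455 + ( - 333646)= - 653101 = - 97^1*6733^1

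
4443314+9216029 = 13659343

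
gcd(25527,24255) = 3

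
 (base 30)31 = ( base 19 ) 4f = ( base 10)91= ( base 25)3g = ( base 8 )133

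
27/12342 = 9/4114=0.00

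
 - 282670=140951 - 423621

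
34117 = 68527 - 34410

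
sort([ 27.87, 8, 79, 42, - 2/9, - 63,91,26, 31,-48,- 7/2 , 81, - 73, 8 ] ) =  [ - 73, - 63, - 48, - 7/2,-2/9, 8,  8,26, 27.87,31, 42, 79,81,91 ]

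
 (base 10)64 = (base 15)44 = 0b1000000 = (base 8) 100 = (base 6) 144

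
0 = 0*27882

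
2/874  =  1/437=0.00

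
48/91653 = 16/30551 = 0.00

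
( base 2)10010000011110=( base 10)9246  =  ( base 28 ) BM6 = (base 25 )EJL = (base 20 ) 1326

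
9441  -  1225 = 8216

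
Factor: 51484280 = 2^3*5^1*29^1*44383^1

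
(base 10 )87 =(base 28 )33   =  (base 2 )1010111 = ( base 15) 5C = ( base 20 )47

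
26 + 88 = 114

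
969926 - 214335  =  755591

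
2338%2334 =4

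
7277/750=7277/750 = 9.70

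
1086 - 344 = 742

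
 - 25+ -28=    - 53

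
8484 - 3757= 4727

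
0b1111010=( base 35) 3h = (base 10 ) 122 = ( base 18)6E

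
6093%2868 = 357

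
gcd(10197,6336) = 99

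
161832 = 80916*2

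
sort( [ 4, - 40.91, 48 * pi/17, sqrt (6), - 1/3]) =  [ -40.91,-1/3, sqrt (6 ), 4,  48*pi/17] 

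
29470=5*5894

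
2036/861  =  2036/861= 2.36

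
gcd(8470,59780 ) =70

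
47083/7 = 47083/7 = 6726.14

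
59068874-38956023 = 20112851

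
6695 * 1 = 6695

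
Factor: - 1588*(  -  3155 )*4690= 2^3*5^2*7^1*67^1*397^1*631^1 = 23497556600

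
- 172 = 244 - 416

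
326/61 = 326/61   =  5.34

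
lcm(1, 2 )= 2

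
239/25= 239/25 =9.56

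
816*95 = 77520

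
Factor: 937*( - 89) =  - 89^1 * 937^1=- 83393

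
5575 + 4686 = 10261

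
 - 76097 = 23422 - 99519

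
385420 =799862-414442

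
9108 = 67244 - 58136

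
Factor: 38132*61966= 2^3*9533^1* 30983^1= 2362887512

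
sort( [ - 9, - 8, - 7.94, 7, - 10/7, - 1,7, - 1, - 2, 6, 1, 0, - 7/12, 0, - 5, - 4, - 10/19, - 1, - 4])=[ - 9, - 8, - 7.94, -5, - 4, - 4, - 2, - 10/7  , - 1, - 1, - 1, - 7/12, - 10/19,0,0, 1,6, 7, 7 ]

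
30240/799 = 30240/799 = 37.85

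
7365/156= 47 + 11/52= 47.21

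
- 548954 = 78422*(-7)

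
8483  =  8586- 103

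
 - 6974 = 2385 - 9359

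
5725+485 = 6210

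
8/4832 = 1/604 = 0.00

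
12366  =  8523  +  3843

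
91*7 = 637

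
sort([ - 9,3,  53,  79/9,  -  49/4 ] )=[ - 49/4, - 9 , 3,79/9, 53]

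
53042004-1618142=51423862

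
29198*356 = 10394488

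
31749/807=39+92/269= 39.34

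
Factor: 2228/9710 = 2^1*5^(-1)*557^1*971^( - 1) = 1114/4855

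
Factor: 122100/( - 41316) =  -  925/313 = - 5^2*37^1* 313^ ( - 1)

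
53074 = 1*53074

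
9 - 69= - 60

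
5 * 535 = 2675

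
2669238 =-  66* ( - 40443 ) 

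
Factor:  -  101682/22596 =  - 9/2 = - 2^( - 1 ) * 3^2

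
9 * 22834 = 205506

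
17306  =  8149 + 9157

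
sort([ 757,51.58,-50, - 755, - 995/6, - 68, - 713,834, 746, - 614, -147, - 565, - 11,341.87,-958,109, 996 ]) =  [-958, - 755, - 713, - 614, - 565 , - 995/6,  -  147,-68,-50, - 11, 51.58,109,341.87,  746, 757, 834, 996]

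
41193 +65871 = 107064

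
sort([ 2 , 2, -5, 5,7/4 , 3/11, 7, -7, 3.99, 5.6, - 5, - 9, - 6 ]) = [ - 9,-7 ,-6, - 5, - 5,3/11,7/4 , 2, 2, 3.99, 5, 5.6, 7 ]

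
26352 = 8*3294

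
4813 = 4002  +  811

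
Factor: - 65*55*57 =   -  203775 = -  3^1*5^2*11^1*13^1*19^1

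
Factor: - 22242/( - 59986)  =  3^1*11^1 * 89^( - 1)  =  33/89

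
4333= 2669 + 1664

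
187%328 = 187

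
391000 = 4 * 97750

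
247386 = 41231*6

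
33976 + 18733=52709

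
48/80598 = 8/13433 = 0.00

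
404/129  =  404/129 =3.13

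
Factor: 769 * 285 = 3^1*5^1*19^1*769^1 = 219165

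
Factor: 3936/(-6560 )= - 3/5 = - 3^1 * 5^( - 1 ) 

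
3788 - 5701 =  - 1913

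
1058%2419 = 1058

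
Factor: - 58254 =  - 2^1*3^1*7^1*19^1*73^1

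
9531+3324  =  12855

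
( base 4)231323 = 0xb7b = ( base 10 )2939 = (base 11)2232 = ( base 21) 6DK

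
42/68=21/34 = 0.62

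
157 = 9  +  148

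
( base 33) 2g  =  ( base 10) 82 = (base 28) 2Q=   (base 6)214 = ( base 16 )52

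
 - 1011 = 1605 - 2616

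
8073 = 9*897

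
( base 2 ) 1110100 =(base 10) 116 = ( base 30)3Q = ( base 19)62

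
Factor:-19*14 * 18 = - 4788 =-2^2 *3^2*7^1 *19^1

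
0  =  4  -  4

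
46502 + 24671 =71173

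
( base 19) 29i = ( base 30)10B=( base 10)911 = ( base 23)1ge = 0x38F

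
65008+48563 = 113571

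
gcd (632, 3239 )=79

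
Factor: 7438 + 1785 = 23^1 *401^1 =9223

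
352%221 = 131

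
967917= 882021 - - 85896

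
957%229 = 41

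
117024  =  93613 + 23411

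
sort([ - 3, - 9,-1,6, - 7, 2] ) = [ - 9 , - 7, - 3, - 1, 2,6] 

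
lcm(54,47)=2538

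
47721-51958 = - 4237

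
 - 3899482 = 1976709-5876191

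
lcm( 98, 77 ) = 1078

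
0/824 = 0 = 0.00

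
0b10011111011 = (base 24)253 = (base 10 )1275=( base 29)1es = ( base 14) 671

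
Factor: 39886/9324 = 2^(-1 )* 3^( - 2)*7^1*11^1 = 77/18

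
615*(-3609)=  - 2219535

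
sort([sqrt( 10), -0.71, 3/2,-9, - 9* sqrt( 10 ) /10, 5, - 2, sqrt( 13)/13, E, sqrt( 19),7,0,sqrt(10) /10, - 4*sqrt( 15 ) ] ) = [ - 4 * sqrt( 15),-9, - 9*sqrt( 10)/10, - 2, - 0.71,0, sqrt(13)/13,  sqrt( 10 )/10,3/2,E, sqrt(10),sqrt (19),5, 7 ]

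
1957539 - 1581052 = 376487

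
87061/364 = 239 + 5/28= 239.18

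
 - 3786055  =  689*( - 5495)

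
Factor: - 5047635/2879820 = -2^( - 2)*3^( - 2 )*19^1*89^1*199^1*5333^ ( - 1)= - 336509/191988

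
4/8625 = 4/8625= 0.00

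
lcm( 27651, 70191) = 912483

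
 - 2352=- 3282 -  - 930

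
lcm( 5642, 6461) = 400582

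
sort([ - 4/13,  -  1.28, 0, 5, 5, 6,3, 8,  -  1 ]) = [ - 1.28,  -  1, - 4/13, 0, 3, 5, 5, 6,8]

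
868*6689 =5806052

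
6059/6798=6059/6798=   0.89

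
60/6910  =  6/691 = 0.01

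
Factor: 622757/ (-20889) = - 3^( - 2) * 11^( - 1 ) * 79^1*211^(  -  1)*7883^1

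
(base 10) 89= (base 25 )3e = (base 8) 131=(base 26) 3b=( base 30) 2t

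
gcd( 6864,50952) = 264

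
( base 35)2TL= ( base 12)2026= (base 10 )3486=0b110110011110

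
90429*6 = 542574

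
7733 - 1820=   5913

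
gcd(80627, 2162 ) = 1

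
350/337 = 1 + 13/337= 1.04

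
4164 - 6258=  - 2094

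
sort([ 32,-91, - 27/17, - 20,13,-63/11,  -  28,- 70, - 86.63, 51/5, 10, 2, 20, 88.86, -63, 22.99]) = [ -91,- 86.63, - 70,  -  63, - 28, - 20, - 63/11,-27/17, 2, 10,51/5, 13 , 20, 22.99,  32,88.86]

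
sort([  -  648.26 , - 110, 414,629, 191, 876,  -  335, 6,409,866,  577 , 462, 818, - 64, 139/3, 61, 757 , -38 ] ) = [-648.26,-335,-110, - 64, -38, 6, 139/3,61, 191, 409 , 414, 462, 577,  629, 757, 818,  866,  876 ]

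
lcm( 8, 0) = 0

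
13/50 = 13/50 = 0.26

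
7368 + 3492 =10860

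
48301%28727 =19574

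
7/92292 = 7/92292 =0.00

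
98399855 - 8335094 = 90064761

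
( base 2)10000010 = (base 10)130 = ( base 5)1010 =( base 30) 4a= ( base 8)202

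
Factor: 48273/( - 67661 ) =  - 3^1 * 11^( - 1) * 6151^ ( - 1)*16091^1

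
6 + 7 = 13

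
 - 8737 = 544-9281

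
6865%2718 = 1429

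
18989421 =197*96393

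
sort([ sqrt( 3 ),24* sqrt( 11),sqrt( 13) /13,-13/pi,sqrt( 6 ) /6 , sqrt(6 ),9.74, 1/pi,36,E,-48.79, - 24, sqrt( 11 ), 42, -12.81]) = [-48.79,  -  24,-12.81,  -  13/pi,sqrt( 13)/13 , 1/pi, sqrt(6 ) /6,  sqrt( 3), sqrt(6), E, sqrt (11 ),  9.74,36,  42 , 24*sqrt(11)] 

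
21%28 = 21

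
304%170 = 134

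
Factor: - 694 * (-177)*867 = 2^1*3^2 * 17^2*59^1*347^1 = 106500546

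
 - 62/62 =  - 1 = - 1.00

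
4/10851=4/10851 = 0.00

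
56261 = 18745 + 37516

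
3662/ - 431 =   -  9 + 217/431 = - 8.50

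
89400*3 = 268200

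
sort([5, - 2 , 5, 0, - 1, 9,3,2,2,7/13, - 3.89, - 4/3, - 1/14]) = [- 3.89, - 2, - 4/3, - 1, - 1/14,0,7/13,2,2 , 3,5,5, 9]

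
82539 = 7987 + 74552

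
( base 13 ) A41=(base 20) 473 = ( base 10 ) 1743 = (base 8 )3317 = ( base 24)30F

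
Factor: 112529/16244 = 859/124 =2^( - 2 )*31^( - 1 )*859^1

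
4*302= 1208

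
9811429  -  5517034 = 4294395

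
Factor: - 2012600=-2^3*5^2*29^1*347^1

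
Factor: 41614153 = 7^1*23^1*43^1*6011^1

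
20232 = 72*281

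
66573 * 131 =8721063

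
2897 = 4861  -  1964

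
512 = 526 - 14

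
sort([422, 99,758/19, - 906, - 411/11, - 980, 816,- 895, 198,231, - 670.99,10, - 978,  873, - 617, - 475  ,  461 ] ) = [ - 980, - 978, - 906, - 895, - 670.99, - 617, - 475, - 411/11, 10, 758/19, 99,198, 231, 422,461,  816, 873] 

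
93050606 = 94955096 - 1904490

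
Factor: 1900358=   2^1*950179^1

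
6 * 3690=22140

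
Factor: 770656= 2^5*24083^1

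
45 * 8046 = 362070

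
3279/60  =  1093/20 =54.65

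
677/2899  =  677/2899=0.23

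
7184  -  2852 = 4332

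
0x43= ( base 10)67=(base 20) 37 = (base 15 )47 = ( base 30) 27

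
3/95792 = 3/95792 = 0.00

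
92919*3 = 278757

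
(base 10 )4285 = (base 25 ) 6la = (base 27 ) 5NJ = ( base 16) 10BD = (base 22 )8ih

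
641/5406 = 641/5406 = 0.12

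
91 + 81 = 172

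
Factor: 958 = 2^1*479^1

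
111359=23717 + 87642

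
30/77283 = 10/25761= 0.00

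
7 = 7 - 0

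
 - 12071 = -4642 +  - 7429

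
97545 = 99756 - 2211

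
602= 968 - 366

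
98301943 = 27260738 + 71041205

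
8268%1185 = 1158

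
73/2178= 73/2178 = 0.03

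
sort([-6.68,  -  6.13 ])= [ -6.68, - 6.13 ]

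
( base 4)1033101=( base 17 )1097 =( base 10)5073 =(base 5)130243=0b1001111010001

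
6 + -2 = 4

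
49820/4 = 12455=12455.00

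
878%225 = 203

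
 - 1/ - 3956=1/3956=0.00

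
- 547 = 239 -786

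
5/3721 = 5/3721 = 0.00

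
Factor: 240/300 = 2^2*5^( -1) = 4/5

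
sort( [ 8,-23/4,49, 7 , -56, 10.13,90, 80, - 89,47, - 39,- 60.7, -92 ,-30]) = [-92, - 89, - 60.7 , - 56,- 39, - 30 , - 23/4,7 , 8, 10.13, 47, 49,  80, 90]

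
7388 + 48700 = 56088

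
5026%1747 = 1532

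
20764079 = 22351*929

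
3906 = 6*651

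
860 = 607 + 253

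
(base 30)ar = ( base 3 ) 110010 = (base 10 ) 327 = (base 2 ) 101000111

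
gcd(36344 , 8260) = 1652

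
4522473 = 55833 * 81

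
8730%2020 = 650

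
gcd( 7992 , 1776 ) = 888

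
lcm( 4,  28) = 28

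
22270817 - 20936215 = 1334602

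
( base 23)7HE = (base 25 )6e8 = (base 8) 10014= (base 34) 3is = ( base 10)4108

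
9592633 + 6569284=16161917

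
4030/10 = 403 = 403.00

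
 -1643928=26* (- 63228)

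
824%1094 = 824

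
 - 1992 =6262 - 8254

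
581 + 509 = 1090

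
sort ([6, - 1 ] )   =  [ - 1,6]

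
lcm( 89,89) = 89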